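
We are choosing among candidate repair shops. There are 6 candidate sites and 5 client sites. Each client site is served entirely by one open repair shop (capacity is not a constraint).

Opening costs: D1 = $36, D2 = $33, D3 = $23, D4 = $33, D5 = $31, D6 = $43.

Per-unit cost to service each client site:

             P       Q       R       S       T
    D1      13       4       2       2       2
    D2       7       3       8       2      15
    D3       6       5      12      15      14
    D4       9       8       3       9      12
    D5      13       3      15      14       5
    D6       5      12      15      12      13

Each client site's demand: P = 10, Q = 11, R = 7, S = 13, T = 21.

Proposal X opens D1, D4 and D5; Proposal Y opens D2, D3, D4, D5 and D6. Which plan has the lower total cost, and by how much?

Proposal X: {D1, D4, D5}: P→D4 9·10=90, Q→D5 3·11=33, R→D1 2·7=14, S→D1 2·13=26, T→D1 2·21=42. Service 205; fixed 100; total 305.
Proposal Y: {D2, D3, D4, D5, D6}: P→D6 5·10=50, Q→D2 3·11=33, R→D4 3·7=21, S→D2 2·13=26, T→D5 5·21=105. Service 235; fixed 163; total 398.
Difference: |305 − 398| = 93.

Proposal X is cheaper by 93.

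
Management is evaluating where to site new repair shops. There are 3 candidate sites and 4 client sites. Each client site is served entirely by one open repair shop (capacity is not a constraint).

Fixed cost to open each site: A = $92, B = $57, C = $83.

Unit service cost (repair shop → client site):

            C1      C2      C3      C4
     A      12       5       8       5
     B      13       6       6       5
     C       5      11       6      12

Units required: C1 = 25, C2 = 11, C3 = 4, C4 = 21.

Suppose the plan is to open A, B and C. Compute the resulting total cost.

Total cost: 541

Each client site is assigned to its cheapest site among the open ones.
{A, B, C}: C1→C 5·25=125, C2→A 5·11=55, C3→B 6·4=24, C4→A 5·21=105. Service 309; fixed 232; total 541.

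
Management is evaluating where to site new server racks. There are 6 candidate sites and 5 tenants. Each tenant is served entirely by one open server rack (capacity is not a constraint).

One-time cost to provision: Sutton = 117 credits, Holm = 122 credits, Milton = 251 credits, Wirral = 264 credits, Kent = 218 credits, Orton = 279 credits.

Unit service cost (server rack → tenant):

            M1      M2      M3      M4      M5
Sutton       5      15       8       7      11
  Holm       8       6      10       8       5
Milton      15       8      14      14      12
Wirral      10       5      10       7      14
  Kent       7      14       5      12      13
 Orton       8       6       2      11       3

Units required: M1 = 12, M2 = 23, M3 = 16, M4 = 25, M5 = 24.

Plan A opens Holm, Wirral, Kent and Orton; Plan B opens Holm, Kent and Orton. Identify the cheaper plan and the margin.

Plan B is cheaper by 216.

Plan A: {Holm, Wirral, Kent, Orton}: M1→Kent 7·12=84, M2→Wirral 5·23=115, M3→Orton 2·16=32, M4→Wirral 7·25=175, M5→Orton 3·24=72. Service 478; fixed 883; total 1361.
Plan B: {Holm, Kent, Orton}: M1→Kent 7·12=84, M2→Holm 6·23=138, M3→Orton 2·16=32, M4→Holm 8·25=200, M5→Orton 3·24=72. Service 526; fixed 619; total 1145.
Difference: |1361 − 1145| = 216.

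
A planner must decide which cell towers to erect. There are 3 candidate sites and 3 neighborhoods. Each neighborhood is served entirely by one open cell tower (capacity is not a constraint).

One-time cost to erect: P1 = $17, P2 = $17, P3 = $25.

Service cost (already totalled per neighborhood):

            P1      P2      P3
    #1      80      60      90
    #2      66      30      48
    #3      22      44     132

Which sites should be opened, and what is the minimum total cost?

For any fixed open set, each neighborhood goes to its cheapest open site; total = fixed + service.
{P1, P2}: #1→P2 60, #2→P2 30, #3→P1 22. Service 112; fixed 34; total 146.
{P2}: service 134 + fixed 17 = 151
{P1, P2, P3}: #1→P2 60, #2→P2 30, #3→P1 22. Service 112; fixed 59; total 171.
{P1}: service 168 + fixed 17 = 185
No other subset beats 146.

Open P1 and P2; minimum total cost 146.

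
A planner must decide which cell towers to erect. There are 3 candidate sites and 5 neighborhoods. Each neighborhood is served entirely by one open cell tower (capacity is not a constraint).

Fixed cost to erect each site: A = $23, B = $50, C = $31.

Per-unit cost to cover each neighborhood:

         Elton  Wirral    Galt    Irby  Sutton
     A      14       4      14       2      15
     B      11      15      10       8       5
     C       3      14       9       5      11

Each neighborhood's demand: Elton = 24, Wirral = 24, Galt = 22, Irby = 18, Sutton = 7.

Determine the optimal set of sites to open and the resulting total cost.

Open A and C; minimum total cost 533.

For any fixed open set, each neighborhood goes to its cheapest open site; total = fixed + service.
{A, C}: Elton→C 3·24=72, Wirral→A 4·24=96, Galt→C 9·22=198, Irby→A 2·18=36, Sutton→C 11·7=77. Service 479; fixed 54; total 533.
{A, B, C}: Elton→C 3·24=72, Wirral→A 4·24=96, Galt→C 9·22=198, Irby→A 2·18=36, Sutton→B 5·7=35. Service 437; fixed 104; total 541.
{A, B}: service 651 + fixed 73 = 724
{A}: service 881 + fixed 23 = 904
No other subset beats 533.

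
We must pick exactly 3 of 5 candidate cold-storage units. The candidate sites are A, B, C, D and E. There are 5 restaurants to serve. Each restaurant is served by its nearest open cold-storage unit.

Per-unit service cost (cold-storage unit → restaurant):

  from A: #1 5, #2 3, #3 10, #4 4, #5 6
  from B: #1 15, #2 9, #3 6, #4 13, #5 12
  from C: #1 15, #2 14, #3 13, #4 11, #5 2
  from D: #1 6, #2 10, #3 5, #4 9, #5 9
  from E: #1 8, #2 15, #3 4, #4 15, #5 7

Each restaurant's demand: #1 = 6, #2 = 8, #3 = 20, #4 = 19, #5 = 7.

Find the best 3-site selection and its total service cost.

With exactly 3 open, each restaurant uses its cheapest among the chosen.
{A, C, E}: #1→A 5·6=30, #2→A 3·8=24, #3→E 4·20=80, #4→A 4·19=76, #5→C 2·7=14. Service cost 224.
{A, C, D}: service cost 244
{A, B, E}: service cost 252
Among all 10 size-3 choices, {A, C, E} is lowest.

Choose A, C and E; total service cost 224.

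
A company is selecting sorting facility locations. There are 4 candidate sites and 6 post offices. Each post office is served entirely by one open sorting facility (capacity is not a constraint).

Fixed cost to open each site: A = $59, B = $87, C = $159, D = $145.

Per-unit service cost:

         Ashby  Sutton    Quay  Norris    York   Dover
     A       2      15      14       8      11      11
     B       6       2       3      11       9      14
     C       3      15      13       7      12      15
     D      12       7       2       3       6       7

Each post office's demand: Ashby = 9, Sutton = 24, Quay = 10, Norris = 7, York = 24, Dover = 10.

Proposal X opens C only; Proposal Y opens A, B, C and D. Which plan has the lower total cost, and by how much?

Proposal Y is cheaper by 392.

Proposal X: {C}: Ashby→C 3·9=27, Sutton→C 15·24=360, Quay→C 13·10=130, Norris→C 7·7=49, York→C 12·24=288, Dover→C 15·10=150. Service 1004; fixed 159; total 1163.
Proposal Y: {A, B, C, D}: Ashby→A 2·9=18, Sutton→B 2·24=48, Quay→D 2·10=20, Norris→D 3·7=21, York→D 6·24=144, Dover→D 7·10=70. Service 321; fixed 450; total 771.
Difference: |1163 − 771| = 392.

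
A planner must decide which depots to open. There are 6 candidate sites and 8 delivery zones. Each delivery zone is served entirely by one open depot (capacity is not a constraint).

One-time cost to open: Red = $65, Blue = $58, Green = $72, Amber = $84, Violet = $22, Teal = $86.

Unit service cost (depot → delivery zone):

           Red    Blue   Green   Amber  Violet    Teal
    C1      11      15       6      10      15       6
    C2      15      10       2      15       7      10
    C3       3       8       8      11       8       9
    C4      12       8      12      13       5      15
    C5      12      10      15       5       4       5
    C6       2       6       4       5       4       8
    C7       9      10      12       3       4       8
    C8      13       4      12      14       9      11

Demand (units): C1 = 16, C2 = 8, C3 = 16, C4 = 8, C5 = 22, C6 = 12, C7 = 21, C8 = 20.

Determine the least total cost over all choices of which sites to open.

For any fixed open set, each delivery zone goes to its cheapest open site; total = fixed + service.
{Red, Blue, Green, Violet}: C1→Green 6·16=96, C2→Green 2·8=16, C3→Red 3·16=48, C4→Violet 5·8=40, C5→Violet 4·22=88, C6→Red 2·12=24, C7→Violet 4·21=84, C8→Blue 4·20=80. Service 476; fixed 217; total 693.
{Blue, Green, Violet}: service 580 + fixed 152 = 732
{Red, Green, Violet}: service 576 + fixed 159 = 735
{Red, Blue, Green, Amber, Violet, Teal}: C1→Green 6·16=96, C2→Green 2·8=16, C3→Red 3·16=48, C4→Violet 5·8=40, C5→Violet 4·22=88, C6→Red 2·12=24, C7→Amber 3·21=63, C8→Blue 4·20=80. Service 455; fixed 387; total 842.
No other subset beats 693.

Minimum total cost: 693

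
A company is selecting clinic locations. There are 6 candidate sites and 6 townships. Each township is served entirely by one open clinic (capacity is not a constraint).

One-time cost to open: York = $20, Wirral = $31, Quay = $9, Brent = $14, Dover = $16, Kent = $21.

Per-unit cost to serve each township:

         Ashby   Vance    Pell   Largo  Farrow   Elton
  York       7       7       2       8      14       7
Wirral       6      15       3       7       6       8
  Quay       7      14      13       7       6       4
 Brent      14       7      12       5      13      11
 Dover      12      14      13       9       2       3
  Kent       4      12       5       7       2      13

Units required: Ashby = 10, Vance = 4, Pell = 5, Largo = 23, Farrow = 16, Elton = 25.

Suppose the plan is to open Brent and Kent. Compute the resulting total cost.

Each township is assigned to its cheapest site among the open ones.
{Brent, Kent}: Ashby→Kent 4·10=40, Vance→Brent 7·4=28, Pell→Kent 5·5=25, Largo→Brent 5·23=115, Farrow→Kent 2·16=32, Elton→Brent 11·25=275. Service 515; fixed 35; total 550.

Total cost: 550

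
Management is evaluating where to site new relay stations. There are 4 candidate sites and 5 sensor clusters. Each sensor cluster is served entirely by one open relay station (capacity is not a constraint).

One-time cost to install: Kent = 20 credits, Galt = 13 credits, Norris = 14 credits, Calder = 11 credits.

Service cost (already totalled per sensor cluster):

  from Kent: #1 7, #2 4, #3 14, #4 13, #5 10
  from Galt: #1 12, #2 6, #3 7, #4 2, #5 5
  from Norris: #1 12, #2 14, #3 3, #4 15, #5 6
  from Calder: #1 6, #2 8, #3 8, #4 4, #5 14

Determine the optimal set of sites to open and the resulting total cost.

For any fixed open set, each sensor cluster goes to its cheapest open site; total = fixed + service.
{Galt}: #1→Galt 12, #2→Galt 6, #3→Galt 7, #4→Galt 2, #5→Galt 5. Service 32; fixed 13; total 45.
{Galt, Calder}: service 26 + fixed 24 = 50
{Calder}: #1→Calder 6, #2→Calder 8, #3→Calder 8, #4→Calder 4, #5→Calder 14. Service 40; fixed 11; total 51.
{Kent, Galt, Norris, Calder}: service 20 + fixed 58 = 78
No other subset beats 45.

Open Galt only; minimum total cost 45.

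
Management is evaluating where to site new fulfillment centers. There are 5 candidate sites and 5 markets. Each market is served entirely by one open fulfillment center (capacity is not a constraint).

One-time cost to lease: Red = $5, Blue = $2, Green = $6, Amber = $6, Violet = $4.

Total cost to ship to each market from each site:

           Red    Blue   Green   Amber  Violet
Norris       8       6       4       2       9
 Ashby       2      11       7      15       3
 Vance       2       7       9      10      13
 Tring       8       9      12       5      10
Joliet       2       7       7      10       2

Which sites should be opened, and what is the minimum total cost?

For any fixed open set, each market goes to its cheapest open site; total = fixed + service.
{Red, Amber}: Norris→Amber 2, Ashby→Red 2, Vance→Red 2, Tring→Amber 5, Joliet→Red 2. Service 13; fixed 11; total 24.
{Red, Blue, Amber}: service 13 + fixed 13 = 26
{Red}: Norris→Red 8, Ashby→Red 2, Vance→Red 2, Tring→Red 8, Joliet→Red 2. Service 22; fixed 5; total 27.
{Red, Blue, Green, Amber, Violet}: Norris→Amber 2, Ashby→Red 2, Vance→Red 2, Tring→Amber 5, Joliet→Red 2. Service 13; fixed 23; total 36.
No other subset beats 24.

Open Red and Amber; minimum total cost 24.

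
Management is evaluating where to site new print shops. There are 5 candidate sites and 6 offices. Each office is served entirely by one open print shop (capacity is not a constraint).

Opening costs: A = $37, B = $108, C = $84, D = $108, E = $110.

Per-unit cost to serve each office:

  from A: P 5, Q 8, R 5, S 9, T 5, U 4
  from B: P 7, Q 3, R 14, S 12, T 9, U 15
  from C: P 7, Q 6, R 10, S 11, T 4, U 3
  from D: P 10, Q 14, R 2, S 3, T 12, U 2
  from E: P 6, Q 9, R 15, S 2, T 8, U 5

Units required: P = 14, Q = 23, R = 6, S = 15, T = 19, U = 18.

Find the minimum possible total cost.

Minimum total cost: 580

For any fixed open set, each office goes to its cheapest open site; total = fixed + service.
{A, B, D}: P→A 5·14=70, Q→B 3·23=69, R→D 2·6=12, S→D 3·15=45, T→A 5·19=95, U→D 2·18=36. Service 327; fixed 253; total 580.
{A, D}: service 442 + fixed 145 = 587
{C, D}: service 405 + fixed 192 = 597
{A, B, C, D, E}: service 293 + fixed 447 = 740
No other subset beats 580.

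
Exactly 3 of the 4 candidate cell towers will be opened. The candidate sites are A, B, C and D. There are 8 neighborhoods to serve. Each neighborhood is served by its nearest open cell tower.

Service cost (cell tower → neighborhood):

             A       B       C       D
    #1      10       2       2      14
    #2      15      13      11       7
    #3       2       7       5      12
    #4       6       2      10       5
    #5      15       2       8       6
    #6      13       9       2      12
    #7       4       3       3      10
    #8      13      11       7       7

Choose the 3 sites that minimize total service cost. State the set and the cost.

Choose B, C and D; total service cost 30.

With exactly 3 open, each neighborhood uses its cheapest among the chosen.
{B, C, D}: #1→B 2, #2→D 7, #3→C 5, #4→B 2, #5→B 2, #6→C 2, #7→B 3, #8→C 7. Service cost 30.
{A, B, C}: service cost 31
{A, B, D}: service cost 34
Among all 4 size-3 choices, {B, C, D} is lowest.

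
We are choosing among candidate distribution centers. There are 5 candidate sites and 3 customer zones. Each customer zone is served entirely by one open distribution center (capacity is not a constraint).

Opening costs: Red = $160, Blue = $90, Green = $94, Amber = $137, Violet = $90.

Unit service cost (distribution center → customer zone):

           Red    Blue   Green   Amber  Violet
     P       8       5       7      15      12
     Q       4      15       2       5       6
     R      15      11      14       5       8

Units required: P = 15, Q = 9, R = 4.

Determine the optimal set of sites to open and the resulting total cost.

Open Green only; minimum total cost 273.

For any fixed open set, each customer zone goes to its cheapest open site; total = fixed + service.
{Green}: P→Green 7·15=105, Q→Green 2·9=18, R→Green 14·4=56. Service 179; fixed 94; total 273.
{Blue, Green}: service 137 + fixed 184 = 321
{Green, Violet}: service 155 + fixed 184 = 339
{Red, Blue, Green, Amber, Violet}: service 113 + fixed 571 = 684
No other subset beats 273.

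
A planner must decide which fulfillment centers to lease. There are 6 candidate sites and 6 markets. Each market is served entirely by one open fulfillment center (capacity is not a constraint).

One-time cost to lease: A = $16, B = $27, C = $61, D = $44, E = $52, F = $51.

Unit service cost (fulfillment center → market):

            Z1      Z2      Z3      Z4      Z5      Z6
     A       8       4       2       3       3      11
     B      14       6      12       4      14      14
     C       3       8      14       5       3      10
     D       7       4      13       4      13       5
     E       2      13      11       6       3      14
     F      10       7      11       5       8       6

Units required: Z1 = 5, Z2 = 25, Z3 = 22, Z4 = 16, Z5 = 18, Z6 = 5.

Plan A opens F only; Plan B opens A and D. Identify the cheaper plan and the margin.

Plan A: {F}: Z1→F 10·5=50, Z2→F 7·25=175, Z3→F 11·22=242, Z4→F 5·16=80, Z5→F 8·18=144, Z6→F 6·5=30. Service 721; fixed 51; total 772.
Plan B: {A, D}: Z1→D 7·5=35, Z2→A 4·25=100, Z3→A 2·22=44, Z4→A 3·16=48, Z5→A 3·18=54, Z6→D 5·5=25. Service 306; fixed 60; total 366.
Difference: |772 − 366| = 406.

Plan B is cheaper by 406.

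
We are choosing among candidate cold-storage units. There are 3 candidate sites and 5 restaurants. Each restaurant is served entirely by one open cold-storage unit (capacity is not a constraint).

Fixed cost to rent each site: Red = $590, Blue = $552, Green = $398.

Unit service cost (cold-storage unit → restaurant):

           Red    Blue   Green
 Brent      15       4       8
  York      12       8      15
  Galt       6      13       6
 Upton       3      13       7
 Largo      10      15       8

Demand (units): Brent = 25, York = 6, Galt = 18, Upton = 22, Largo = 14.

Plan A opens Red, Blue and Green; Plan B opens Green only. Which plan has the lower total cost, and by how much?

Plan B is cheaper by 912.

Plan A: {Red, Blue, Green}: Brent→Blue 4·25=100, York→Blue 8·6=48, Galt→Red 6·18=108, Upton→Red 3·22=66, Largo→Green 8·14=112. Service 434; fixed 1540; total 1974.
Plan B: {Green}: Brent→Green 8·25=200, York→Green 15·6=90, Galt→Green 6·18=108, Upton→Green 7·22=154, Largo→Green 8·14=112. Service 664; fixed 398; total 1062.
Difference: |1974 − 1062| = 912.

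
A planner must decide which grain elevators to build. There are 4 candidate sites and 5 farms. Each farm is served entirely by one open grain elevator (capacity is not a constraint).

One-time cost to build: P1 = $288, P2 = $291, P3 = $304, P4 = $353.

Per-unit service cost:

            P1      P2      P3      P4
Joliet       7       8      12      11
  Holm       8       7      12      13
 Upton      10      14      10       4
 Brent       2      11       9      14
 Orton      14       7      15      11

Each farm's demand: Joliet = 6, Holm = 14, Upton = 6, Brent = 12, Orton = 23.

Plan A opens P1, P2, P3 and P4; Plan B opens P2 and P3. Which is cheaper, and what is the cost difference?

Plan A: {P1, P2, P3, P4}: Joliet→P1 7·6=42, Holm→P2 7·14=98, Upton→P4 4·6=24, Brent→P1 2·12=24, Orton→P2 7·23=161. Service 349; fixed 1236; total 1585.
Plan B: {P2, P3}: Joliet→P2 8·6=48, Holm→P2 7·14=98, Upton→P3 10·6=60, Brent→P3 9·12=108, Orton→P2 7·23=161. Service 475; fixed 595; total 1070.
Difference: |1585 − 1070| = 515.

Plan B is cheaper by 515.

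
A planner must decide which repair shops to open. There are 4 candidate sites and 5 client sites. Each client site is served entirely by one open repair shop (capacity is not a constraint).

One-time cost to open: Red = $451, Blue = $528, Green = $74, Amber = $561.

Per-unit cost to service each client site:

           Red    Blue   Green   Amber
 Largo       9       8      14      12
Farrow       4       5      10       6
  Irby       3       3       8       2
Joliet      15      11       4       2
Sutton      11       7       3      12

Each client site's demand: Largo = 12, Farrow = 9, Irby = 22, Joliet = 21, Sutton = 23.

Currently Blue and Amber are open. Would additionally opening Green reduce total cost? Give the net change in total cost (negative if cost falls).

Yes — net change −18 (cost falls by 18).

Current service cost with {Blue, Amber}: 388.
Adding Green: each client site re-picks its cheapest; new service cost 296, saving 92.
Extra fixed cost: 74. Net change = 74 − 92 = -18.
(Totals: 1477 → 1459.)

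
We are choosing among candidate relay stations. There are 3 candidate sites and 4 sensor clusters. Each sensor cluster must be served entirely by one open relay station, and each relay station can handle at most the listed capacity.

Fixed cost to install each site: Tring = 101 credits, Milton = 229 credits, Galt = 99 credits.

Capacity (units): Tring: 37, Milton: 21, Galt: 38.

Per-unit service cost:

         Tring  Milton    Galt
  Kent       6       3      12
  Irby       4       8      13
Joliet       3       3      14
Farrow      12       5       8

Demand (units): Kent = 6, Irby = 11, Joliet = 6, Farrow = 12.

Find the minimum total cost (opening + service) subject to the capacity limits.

Minimum total cost: 343

Open {Tring}: Kent→Tring 6·6=36, Irby→Tring 4·11=44, Joliet→Tring 3·6=18, Farrow→Tring 12·12=144.
Loads: Tring carries 35/37. Service 242; fixed 101; total 343.
Next best feasible plan costs 394.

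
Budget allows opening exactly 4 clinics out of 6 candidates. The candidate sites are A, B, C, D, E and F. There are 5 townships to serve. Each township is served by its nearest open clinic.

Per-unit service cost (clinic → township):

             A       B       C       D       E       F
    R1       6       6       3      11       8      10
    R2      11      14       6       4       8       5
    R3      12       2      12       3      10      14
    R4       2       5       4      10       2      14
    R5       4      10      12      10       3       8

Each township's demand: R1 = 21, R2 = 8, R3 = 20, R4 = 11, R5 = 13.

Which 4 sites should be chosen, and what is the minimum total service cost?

Choose B, C, D and E; total service cost 196.

With exactly 4 open, each township uses its cheapest among the chosen.
{B, C, D, E}: R1→C 3·21=63, R2→D 4·8=32, R3→B 2·20=40, R4→E 2·11=22, R5→E 3·13=39. Service cost 196.
{B, C, E, F}: service cost 204
{A, B, C, D}: service cost 209
Among all 15 size-4 choices, {B, C, D, E} is lowest.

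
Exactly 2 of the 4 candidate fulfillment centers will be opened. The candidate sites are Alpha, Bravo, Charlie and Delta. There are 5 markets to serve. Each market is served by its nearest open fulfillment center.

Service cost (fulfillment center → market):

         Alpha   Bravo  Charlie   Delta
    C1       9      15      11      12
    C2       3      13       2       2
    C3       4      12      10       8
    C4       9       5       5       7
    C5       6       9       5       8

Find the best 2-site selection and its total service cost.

With exactly 2 open, each market uses its cheapest among the chosen.
{Alpha, Charlie}: C1→Alpha 9, C2→Charlie 2, C3→Alpha 4, C4→Charlie 5, C5→Charlie 5. Service cost 25.
{Alpha, Bravo}: service cost 27
{Alpha, Delta}: service cost 28
Among all 6 size-2 choices, {Alpha, Charlie} is lowest.

Choose Alpha and Charlie; total service cost 25.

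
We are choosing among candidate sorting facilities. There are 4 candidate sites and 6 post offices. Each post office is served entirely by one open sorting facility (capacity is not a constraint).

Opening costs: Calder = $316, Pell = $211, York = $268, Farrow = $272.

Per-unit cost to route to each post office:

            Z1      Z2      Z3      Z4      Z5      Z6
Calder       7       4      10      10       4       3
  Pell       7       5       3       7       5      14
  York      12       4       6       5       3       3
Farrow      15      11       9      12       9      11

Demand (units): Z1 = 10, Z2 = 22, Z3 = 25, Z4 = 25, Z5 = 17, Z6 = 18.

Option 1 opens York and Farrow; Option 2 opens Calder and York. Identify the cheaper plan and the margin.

Option 1: {York, Farrow}: Z1→York 12·10=120, Z2→York 4·22=88, Z3→York 6·25=150, Z4→York 5·25=125, Z5→York 3·17=51, Z6→York 3·18=54. Service 588; fixed 540; total 1128.
Option 2: {Calder, York}: Z1→Calder 7·10=70, Z2→Calder 4·22=88, Z3→York 6·25=150, Z4→York 5·25=125, Z5→York 3·17=51, Z6→Calder 3·18=54. Service 538; fixed 584; total 1122.
Difference: |1128 − 1122| = 6.

Option 2 is cheaper by 6.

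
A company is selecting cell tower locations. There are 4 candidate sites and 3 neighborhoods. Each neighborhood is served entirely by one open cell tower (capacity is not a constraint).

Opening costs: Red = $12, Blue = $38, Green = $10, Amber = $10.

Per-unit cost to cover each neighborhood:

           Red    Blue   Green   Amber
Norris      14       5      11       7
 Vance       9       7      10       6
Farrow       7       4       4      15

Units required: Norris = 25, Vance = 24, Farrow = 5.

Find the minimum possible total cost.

Minimum total cost: 337

For any fixed open set, each neighborhood goes to its cheapest open site; total = fixed + service.
{Blue, Amber}: Norris→Blue 5·25=125, Vance→Amber 6·24=144, Farrow→Blue 4·5=20. Service 289; fixed 48; total 337.
{Blue, Green, Amber}: service 289 + fixed 58 = 347
{Red, Blue, Amber}: service 289 + fixed 60 = 349
{Red, Blue, Green, Amber}: service 289 + fixed 70 = 359
No other subset beats 337.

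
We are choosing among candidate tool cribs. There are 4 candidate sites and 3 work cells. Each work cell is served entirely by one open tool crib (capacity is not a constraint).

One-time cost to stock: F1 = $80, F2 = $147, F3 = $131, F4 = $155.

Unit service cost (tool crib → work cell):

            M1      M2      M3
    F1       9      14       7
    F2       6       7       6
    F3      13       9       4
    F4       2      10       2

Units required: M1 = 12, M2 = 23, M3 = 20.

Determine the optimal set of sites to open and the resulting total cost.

Open F4 only; minimum total cost 449.

For any fixed open set, each work cell goes to its cheapest open site; total = fixed + service.
{F4}: M1→F4 2·12=24, M2→F4 10·23=230, M3→F4 2·20=40. Service 294; fixed 155; total 449.
{F2}: M1→F2 6·12=72, M2→F2 7·23=161, M3→F2 6·20=120. Service 353; fixed 147; total 500.
{F2, F4}: service 225 + fixed 302 = 527
{F1, F2, F3, F4}: service 225 + fixed 513 = 738
No other subset beats 449.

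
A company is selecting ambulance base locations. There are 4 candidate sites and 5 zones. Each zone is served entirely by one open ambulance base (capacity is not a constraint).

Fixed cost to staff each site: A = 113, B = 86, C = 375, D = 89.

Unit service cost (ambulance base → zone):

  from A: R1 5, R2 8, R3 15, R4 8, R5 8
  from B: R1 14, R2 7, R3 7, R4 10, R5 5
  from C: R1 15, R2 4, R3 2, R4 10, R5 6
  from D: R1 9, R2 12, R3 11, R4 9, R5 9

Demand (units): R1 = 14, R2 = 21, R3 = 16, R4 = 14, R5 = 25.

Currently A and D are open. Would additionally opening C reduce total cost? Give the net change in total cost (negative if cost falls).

Current service cost with {A, D}: 726.
Adding C: each zone re-picks its cheapest; new service cost 448, saving 278.
Extra fixed cost: 375. Net change = 375 − 278 = 97.
(Totals: 928 → 1025.)

No — net change +97 (cost rises by 97).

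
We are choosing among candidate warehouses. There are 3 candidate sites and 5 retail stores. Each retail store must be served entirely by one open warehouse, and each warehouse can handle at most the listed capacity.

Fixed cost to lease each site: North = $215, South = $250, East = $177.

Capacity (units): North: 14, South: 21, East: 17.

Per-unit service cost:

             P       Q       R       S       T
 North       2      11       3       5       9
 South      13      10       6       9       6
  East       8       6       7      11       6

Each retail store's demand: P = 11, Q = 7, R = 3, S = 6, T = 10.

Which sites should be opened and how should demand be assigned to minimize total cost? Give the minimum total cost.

Open {South, East}: P→East 8·11=88, Q→South 10·7=70, R→South 6·3=18, S→East 11·6=66, T→South 6·10=60.
Loads: South carries 20/21, East carries 17/17. Service 302; fixed 427; total 729.
Next best feasible plan costs 744.

Minimum total cost: 729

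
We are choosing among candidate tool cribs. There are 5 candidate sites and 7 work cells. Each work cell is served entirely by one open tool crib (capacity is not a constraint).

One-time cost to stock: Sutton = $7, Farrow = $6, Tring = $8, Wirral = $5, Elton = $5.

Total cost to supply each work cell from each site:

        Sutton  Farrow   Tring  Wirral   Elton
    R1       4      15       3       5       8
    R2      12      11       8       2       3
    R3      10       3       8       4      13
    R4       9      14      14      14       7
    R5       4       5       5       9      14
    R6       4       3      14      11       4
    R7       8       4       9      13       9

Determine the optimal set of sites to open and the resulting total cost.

Open Farrow and Elton; minimum total cost 44.

For any fixed open set, each work cell goes to its cheapest open site; total = fixed + service.
{Farrow, Elton}: R1→Elton 8, R2→Elton 3, R3→Farrow 3, R4→Elton 7, R5→Farrow 5, R6→Farrow 3, R7→Farrow 4. Service 33; fixed 11; total 44.
{Farrow, Wirral, Elton}: service 29 + fixed 16 = 45
{Sutton, Farrow, Elton}: service 28 + fixed 18 = 46
{Sutton, Farrow, Tring, Wirral, Elton}: service 26 + fixed 31 = 57
No other subset beats 44.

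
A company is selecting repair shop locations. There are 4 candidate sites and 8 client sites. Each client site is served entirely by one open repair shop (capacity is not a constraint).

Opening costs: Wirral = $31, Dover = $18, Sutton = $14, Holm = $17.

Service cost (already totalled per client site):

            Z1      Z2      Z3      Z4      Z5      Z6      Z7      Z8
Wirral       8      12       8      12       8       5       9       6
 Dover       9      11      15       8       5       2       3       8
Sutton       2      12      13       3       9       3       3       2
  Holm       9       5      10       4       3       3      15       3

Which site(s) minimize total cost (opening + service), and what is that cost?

For any fixed open set, each client site goes to its cheapest open site; total = fixed + service.
{Sutton}: Z1→Sutton 2, Z2→Sutton 12, Z3→Sutton 13, Z4→Sutton 3, Z5→Sutton 9, Z6→Sutton 3, Z7→Sutton 3, Z8→Sutton 2. Service 47; fixed 14; total 61.
{Sutton, Holm}: Z1→Sutton 2, Z2→Holm 5, Z3→Holm 10, Z4→Sutton 3, Z5→Holm 3, Z6→Sutton 3, Z7→Sutton 3, Z8→Sutton 2. Service 31; fixed 31; total 62.
{Holm}: service 52 + fixed 17 = 69
{Wirral, Dover, Sutton, Holm}: service 28 + fixed 80 = 108
(All 15 nonempty subsets were checked; Sutton only is lowest.)

Open Sutton only; minimum total cost 61.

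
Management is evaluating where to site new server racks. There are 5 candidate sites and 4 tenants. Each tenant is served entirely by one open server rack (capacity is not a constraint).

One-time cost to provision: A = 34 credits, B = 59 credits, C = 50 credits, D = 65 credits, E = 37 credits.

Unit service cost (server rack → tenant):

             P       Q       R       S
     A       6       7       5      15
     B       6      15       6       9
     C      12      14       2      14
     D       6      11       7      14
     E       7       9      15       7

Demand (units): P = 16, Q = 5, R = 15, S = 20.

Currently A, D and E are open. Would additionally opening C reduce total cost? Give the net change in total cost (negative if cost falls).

No — net change +5 (cost rises by 5).

Current service cost with {A, D, E}: 346.
Adding C: each tenant re-picks its cheapest; new service cost 301, saving 45.
Extra fixed cost: 50. Net change = 50 − 45 = 5.
(Totals: 482 → 487.)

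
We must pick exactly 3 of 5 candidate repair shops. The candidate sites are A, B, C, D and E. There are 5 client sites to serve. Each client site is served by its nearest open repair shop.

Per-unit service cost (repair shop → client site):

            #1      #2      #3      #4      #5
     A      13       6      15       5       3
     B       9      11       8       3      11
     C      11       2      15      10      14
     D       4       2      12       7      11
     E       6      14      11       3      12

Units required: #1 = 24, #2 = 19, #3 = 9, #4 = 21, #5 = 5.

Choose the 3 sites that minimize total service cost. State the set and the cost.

With exactly 3 open, each client site uses its cheapest among the chosen.
{A, B, D}: #1→D 4·24=96, #2→D 2·19=38, #3→B 8·9=72, #4→B 3·21=63, #5→A 3·5=15. Service cost 284.
{A, D, E}: service cost 311
{B, C, D}: service cost 324
Among all 10 size-3 choices, {A, B, D} is lowest.

Choose A, B and D; total service cost 284.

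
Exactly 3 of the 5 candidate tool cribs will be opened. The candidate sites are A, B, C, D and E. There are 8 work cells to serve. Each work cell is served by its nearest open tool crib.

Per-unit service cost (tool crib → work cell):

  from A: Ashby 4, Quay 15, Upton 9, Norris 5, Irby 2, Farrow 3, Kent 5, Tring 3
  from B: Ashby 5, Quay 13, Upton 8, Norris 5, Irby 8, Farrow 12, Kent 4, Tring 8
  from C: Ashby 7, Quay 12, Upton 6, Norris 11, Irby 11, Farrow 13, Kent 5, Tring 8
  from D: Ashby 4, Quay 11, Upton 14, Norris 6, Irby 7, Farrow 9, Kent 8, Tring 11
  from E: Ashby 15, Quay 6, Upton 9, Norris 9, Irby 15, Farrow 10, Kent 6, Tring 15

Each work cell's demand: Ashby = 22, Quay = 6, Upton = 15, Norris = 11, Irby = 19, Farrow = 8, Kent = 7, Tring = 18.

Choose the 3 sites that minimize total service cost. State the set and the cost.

Choose A, C and E; total service cost 420.

With exactly 3 open, each work cell uses its cheapest among the chosen.
{A, C, E}: Ashby→A 4·22=88, Quay→E 6·6=36, Upton→C 6·15=90, Norris→A 5·11=55, Irby→A 2·19=38, Farrow→A 3·8=24, Kent→A 5·7=35, Tring→A 3·18=54. Service cost 420.
{A, B, E}: service cost 443
{A, B, C}: service cost 449
Among all 10 size-3 choices, {A, C, E} is lowest.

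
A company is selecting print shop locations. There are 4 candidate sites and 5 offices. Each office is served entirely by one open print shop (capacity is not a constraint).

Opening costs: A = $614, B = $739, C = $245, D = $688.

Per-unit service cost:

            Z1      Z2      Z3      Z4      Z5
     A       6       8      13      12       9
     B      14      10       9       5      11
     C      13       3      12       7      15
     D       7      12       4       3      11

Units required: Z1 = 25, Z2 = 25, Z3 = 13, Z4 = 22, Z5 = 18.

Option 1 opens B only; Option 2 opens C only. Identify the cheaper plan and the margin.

Option 2 is cheaper by 539.

Option 1: {B}: Z1→B 14·25=350, Z2→B 10·25=250, Z3→B 9·13=117, Z4→B 5·22=110, Z5→B 11·18=198. Service 1025; fixed 739; total 1764.
Option 2: {C}: Z1→C 13·25=325, Z2→C 3·25=75, Z3→C 12·13=156, Z4→C 7·22=154, Z5→C 15·18=270. Service 980; fixed 245; total 1225.
Difference: |1764 − 1225| = 539.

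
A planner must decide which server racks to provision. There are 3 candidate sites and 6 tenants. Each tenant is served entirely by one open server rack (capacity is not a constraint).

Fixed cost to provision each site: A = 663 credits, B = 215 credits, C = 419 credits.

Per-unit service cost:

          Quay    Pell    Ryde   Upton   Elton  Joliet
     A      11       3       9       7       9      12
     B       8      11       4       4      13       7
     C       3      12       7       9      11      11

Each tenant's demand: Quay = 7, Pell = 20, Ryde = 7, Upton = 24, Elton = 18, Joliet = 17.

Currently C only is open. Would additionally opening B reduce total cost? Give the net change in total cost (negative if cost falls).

Current service cost with {C}: 911.
Adding B: each tenant re-picks its cheapest; new service cost 682, saving 229.
Extra fixed cost: 215. Net change = 215 − 229 = -14.
(Totals: 1330 → 1316.)

Yes — net change −14 (cost falls by 14).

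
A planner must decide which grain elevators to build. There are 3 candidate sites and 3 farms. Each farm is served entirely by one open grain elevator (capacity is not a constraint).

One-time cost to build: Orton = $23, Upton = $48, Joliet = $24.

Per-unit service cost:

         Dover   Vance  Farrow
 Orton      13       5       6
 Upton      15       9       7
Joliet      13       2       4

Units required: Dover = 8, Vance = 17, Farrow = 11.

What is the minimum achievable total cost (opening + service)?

For any fixed open set, each farm goes to its cheapest open site; total = fixed + service.
{Joliet}: Dover→Joliet 13·8=104, Vance→Joliet 2·17=34, Farrow→Joliet 4·11=44. Service 182; fixed 24; total 206.
{Orton, Joliet}: service 182 + fixed 47 = 229
{Upton, Joliet}: service 182 + fixed 72 = 254
{Orton, Upton, Joliet}: service 182 + fixed 95 = 277
No other subset beats 206.

Minimum total cost: 206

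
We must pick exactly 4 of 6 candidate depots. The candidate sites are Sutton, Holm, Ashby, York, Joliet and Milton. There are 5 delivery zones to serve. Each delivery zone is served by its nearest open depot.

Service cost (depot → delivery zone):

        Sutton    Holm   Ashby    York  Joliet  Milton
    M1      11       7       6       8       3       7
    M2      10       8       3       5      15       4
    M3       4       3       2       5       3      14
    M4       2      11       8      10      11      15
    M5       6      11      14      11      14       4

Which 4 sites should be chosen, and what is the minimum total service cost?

With exactly 4 open, each delivery zone uses its cheapest among the chosen.
{Sutton, Ashby, Joliet, Milton}: M1→Joliet 3, M2→Ashby 3, M3→Ashby 2, M4→Sutton 2, M5→Milton 4. Service cost 14.
{Sutton, Holm, Ashby, Joliet}: service cost 16
{Sutton, Holm, Joliet, Milton}: service cost 16
Among all 15 size-4 choices, {Sutton, Ashby, Joliet, Milton} is lowest.

Choose Sutton, Ashby, Joliet and Milton; total service cost 14.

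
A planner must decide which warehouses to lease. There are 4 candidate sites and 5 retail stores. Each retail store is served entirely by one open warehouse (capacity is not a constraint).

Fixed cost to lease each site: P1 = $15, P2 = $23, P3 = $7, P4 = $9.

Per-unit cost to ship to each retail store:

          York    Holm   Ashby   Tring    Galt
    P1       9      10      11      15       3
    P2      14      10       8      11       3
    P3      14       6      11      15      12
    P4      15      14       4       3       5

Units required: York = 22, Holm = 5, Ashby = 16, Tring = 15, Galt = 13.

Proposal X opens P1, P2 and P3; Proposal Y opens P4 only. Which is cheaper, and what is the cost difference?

Proposal X: {P1, P2, P3}: York→P1 9·22=198, Holm→P3 6·5=30, Ashby→P2 8·16=128, Tring→P2 11·15=165, Galt→P1 3·13=39. Service 560; fixed 45; total 605.
Proposal Y: {P4}: York→P4 15·22=330, Holm→P4 14·5=70, Ashby→P4 4·16=64, Tring→P4 3·15=45, Galt→P4 5·13=65. Service 574; fixed 9; total 583.
Difference: |605 − 583| = 22.

Proposal Y is cheaper by 22.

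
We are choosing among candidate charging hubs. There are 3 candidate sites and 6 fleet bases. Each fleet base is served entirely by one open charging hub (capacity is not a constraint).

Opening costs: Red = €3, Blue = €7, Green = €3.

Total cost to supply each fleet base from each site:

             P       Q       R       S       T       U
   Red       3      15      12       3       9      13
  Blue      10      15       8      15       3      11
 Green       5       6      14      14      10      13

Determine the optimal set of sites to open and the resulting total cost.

For any fixed open set, each fleet base goes to its cheapest open site; total = fixed + service.
{Red, Blue, Green}: P→Red 3, Q→Green 6, R→Blue 8, S→Red 3, T→Blue 3, U→Blue 11. Service 34; fixed 13; total 47.
{Red, Green}: service 46 + fixed 6 = 52
{Red, Blue}: service 43 + fixed 10 = 53
{Red}: service 55 + fixed 3 = 58
No other subset beats 47.

Open Red, Blue and Green; minimum total cost 47.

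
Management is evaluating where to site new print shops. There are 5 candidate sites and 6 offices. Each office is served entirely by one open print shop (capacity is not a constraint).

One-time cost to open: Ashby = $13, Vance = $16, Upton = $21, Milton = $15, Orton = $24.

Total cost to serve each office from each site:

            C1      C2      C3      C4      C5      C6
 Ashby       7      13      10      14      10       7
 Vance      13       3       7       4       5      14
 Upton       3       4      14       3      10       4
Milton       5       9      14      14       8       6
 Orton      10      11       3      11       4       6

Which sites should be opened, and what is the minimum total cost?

For any fixed open set, each office goes to its cheapest open site; total = fixed + service.
{Upton}: C1→Upton 3, C2→Upton 4, C3→Upton 14, C4→Upton 3, C5→Upton 10, C6→Upton 4. Service 38; fixed 21; total 59.
{Vance, Milton}: C1→Milton 5, C2→Vance 3, C3→Vance 7, C4→Vance 4, C5→Vance 5, C6→Milton 6. Service 30; fixed 31; total 61.
{Ashby, Vance}: C1→Ashby 7, C2→Vance 3, C3→Vance 7, C4→Vance 4, C5→Vance 5, C6→Ashby 7. Service 33; fixed 29; total 62.
{Ashby, Vance, Upton, Milton, Orton}: service 20 + fixed 89 = 109
No other subset beats 59.

Open Upton only; minimum total cost 59.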